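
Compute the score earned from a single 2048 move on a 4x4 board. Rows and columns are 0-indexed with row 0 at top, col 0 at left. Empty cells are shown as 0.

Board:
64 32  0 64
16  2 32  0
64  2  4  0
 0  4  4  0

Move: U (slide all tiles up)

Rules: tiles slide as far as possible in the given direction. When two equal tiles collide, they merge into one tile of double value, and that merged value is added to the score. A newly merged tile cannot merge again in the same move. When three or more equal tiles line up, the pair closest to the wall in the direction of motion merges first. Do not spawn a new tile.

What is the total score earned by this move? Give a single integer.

Answer: 12

Derivation:
Slide up:
col 0: [64, 16, 64, 0] -> [64, 16, 64, 0]  score +0 (running 0)
col 1: [32, 2, 2, 4] -> [32, 4, 4, 0]  score +4 (running 4)
col 2: [0, 32, 4, 4] -> [32, 8, 0, 0]  score +8 (running 12)
col 3: [64, 0, 0, 0] -> [64, 0, 0, 0]  score +0 (running 12)
Board after move:
64 32 32 64
16  4  8  0
64  4  0  0
 0  0  0  0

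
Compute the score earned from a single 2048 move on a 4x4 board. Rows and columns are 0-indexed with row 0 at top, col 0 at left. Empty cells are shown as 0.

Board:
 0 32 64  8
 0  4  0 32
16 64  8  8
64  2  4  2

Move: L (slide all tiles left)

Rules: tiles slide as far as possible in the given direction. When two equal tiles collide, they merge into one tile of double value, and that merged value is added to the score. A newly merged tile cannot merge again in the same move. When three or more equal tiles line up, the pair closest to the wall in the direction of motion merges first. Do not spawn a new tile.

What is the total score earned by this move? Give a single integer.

Answer: 16

Derivation:
Slide left:
row 0: [0, 32, 64, 8] -> [32, 64, 8, 0]  score +0 (running 0)
row 1: [0, 4, 0, 32] -> [4, 32, 0, 0]  score +0 (running 0)
row 2: [16, 64, 8, 8] -> [16, 64, 16, 0]  score +16 (running 16)
row 3: [64, 2, 4, 2] -> [64, 2, 4, 2]  score +0 (running 16)
Board after move:
32 64  8  0
 4 32  0  0
16 64 16  0
64  2  4  2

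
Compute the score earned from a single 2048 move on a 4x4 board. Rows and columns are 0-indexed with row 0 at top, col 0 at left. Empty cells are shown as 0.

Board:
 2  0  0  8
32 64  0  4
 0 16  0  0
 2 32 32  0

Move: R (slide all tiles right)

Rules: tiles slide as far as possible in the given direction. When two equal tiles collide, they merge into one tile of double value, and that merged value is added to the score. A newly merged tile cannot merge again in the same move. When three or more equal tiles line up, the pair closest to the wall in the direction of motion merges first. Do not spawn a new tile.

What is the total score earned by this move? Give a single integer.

Slide right:
row 0: [2, 0, 0, 8] -> [0, 0, 2, 8]  score +0 (running 0)
row 1: [32, 64, 0, 4] -> [0, 32, 64, 4]  score +0 (running 0)
row 2: [0, 16, 0, 0] -> [0, 0, 0, 16]  score +0 (running 0)
row 3: [2, 32, 32, 0] -> [0, 0, 2, 64]  score +64 (running 64)
Board after move:
 0  0  2  8
 0 32 64  4
 0  0  0 16
 0  0  2 64

Answer: 64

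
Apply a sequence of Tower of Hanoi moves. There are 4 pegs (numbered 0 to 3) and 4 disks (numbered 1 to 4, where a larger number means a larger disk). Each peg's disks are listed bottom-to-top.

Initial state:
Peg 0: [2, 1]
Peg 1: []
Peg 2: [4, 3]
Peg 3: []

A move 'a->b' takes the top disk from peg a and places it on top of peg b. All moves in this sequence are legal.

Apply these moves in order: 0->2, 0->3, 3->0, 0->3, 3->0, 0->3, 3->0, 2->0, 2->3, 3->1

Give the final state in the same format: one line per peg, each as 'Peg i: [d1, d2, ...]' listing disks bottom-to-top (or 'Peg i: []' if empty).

After move 1 (0->2):
Peg 0: [2]
Peg 1: []
Peg 2: [4, 3, 1]
Peg 3: []

After move 2 (0->3):
Peg 0: []
Peg 1: []
Peg 2: [4, 3, 1]
Peg 3: [2]

After move 3 (3->0):
Peg 0: [2]
Peg 1: []
Peg 2: [4, 3, 1]
Peg 3: []

After move 4 (0->3):
Peg 0: []
Peg 1: []
Peg 2: [4, 3, 1]
Peg 3: [2]

After move 5 (3->0):
Peg 0: [2]
Peg 1: []
Peg 2: [4, 3, 1]
Peg 3: []

After move 6 (0->3):
Peg 0: []
Peg 1: []
Peg 2: [4, 3, 1]
Peg 3: [2]

After move 7 (3->0):
Peg 0: [2]
Peg 1: []
Peg 2: [4, 3, 1]
Peg 3: []

After move 8 (2->0):
Peg 0: [2, 1]
Peg 1: []
Peg 2: [4, 3]
Peg 3: []

After move 9 (2->3):
Peg 0: [2, 1]
Peg 1: []
Peg 2: [4]
Peg 3: [3]

After move 10 (3->1):
Peg 0: [2, 1]
Peg 1: [3]
Peg 2: [4]
Peg 3: []

Answer: Peg 0: [2, 1]
Peg 1: [3]
Peg 2: [4]
Peg 3: []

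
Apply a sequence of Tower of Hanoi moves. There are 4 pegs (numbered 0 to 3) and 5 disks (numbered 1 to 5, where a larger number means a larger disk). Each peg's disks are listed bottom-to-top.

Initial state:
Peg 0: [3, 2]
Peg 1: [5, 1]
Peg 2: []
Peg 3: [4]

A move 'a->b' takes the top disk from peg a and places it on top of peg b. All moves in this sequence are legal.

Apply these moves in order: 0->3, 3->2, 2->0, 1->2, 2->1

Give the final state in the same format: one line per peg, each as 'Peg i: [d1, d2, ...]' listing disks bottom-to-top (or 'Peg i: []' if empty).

Answer: Peg 0: [3, 2]
Peg 1: [5, 1]
Peg 2: []
Peg 3: [4]

Derivation:
After move 1 (0->3):
Peg 0: [3]
Peg 1: [5, 1]
Peg 2: []
Peg 3: [4, 2]

After move 2 (3->2):
Peg 0: [3]
Peg 1: [5, 1]
Peg 2: [2]
Peg 3: [4]

After move 3 (2->0):
Peg 0: [3, 2]
Peg 1: [5, 1]
Peg 2: []
Peg 3: [4]

After move 4 (1->2):
Peg 0: [3, 2]
Peg 1: [5]
Peg 2: [1]
Peg 3: [4]

After move 5 (2->1):
Peg 0: [3, 2]
Peg 1: [5, 1]
Peg 2: []
Peg 3: [4]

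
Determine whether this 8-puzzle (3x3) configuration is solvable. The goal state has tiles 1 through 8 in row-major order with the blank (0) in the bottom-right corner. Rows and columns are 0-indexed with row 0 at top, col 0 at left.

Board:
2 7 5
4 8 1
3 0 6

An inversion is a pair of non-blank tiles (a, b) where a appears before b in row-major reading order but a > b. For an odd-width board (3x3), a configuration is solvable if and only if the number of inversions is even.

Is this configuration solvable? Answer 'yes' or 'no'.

Answer: yes

Derivation:
Inversions (pairs i<j in row-major order where tile[i] > tile[j] > 0): 14
14 is even, so the puzzle is solvable.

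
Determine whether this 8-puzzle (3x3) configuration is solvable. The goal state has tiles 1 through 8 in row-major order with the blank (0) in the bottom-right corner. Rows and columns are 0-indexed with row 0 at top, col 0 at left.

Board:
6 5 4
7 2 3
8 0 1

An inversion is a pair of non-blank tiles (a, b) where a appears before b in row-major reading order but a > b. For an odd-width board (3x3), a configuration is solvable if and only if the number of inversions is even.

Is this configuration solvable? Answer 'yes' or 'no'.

Answer: yes

Derivation:
Inversions (pairs i<j in row-major order where tile[i] > tile[j] > 0): 18
18 is even, so the puzzle is solvable.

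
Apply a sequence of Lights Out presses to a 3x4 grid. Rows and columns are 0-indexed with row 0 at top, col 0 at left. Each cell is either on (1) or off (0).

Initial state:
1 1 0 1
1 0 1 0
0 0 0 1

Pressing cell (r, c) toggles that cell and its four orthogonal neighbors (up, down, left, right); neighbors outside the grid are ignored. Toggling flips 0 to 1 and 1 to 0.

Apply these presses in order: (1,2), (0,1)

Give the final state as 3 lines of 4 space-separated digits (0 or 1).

After press 1 at (1,2):
1 1 1 1
1 1 0 1
0 0 1 1

After press 2 at (0,1):
0 0 0 1
1 0 0 1
0 0 1 1

Answer: 0 0 0 1
1 0 0 1
0 0 1 1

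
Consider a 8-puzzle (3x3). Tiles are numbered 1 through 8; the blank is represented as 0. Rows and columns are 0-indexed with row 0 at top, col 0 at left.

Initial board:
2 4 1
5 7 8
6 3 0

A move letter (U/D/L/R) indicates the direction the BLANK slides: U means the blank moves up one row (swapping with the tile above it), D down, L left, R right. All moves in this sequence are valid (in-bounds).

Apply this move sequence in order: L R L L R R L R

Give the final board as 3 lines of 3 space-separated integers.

After move 1 (L):
2 4 1
5 7 8
6 0 3

After move 2 (R):
2 4 1
5 7 8
6 3 0

After move 3 (L):
2 4 1
5 7 8
6 0 3

After move 4 (L):
2 4 1
5 7 8
0 6 3

After move 5 (R):
2 4 1
5 7 8
6 0 3

After move 6 (R):
2 4 1
5 7 8
6 3 0

After move 7 (L):
2 4 1
5 7 8
6 0 3

After move 8 (R):
2 4 1
5 7 8
6 3 0

Answer: 2 4 1
5 7 8
6 3 0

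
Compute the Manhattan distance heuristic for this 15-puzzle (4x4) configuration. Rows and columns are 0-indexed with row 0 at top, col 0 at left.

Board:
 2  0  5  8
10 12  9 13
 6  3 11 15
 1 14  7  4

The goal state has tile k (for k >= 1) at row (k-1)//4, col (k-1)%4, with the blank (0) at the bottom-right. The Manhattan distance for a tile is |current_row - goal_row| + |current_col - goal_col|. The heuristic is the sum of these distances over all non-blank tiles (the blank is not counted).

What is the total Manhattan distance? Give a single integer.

Answer: 33

Derivation:
Tile 2: at (0,0), goal (0,1), distance |0-0|+|0-1| = 1
Tile 5: at (0,2), goal (1,0), distance |0-1|+|2-0| = 3
Tile 8: at (0,3), goal (1,3), distance |0-1|+|3-3| = 1
Tile 10: at (1,0), goal (2,1), distance |1-2|+|0-1| = 2
Tile 12: at (1,1), goal (2,3), distance |1-2|+|1-3| = 3
Tile 9: at (1,2), goal (2,0), distance |1-2|+|2-0| = 3
Tile 13: at (1,3), goal (3,0), distance |1-3|+|3-0| = 5
Tile 6: at (2,0), goal (1,1), distance |2-1|+|0-1| = 2
Tile 3: at (2,1), goal (0,2), distance |2-0|+|1-2| = 3
Tile 11: at (2,2), goal (2,2), distance |2-2|+|2-2| = 0
Tile 15: at (2,3), goal (3,2), distance |2-3|+|3-2| = 2
Tile 1: at (3,0), goal (0,0), distance |3-0|+|0-0| = 3
Tile 14: at (3,1), goal (3,1), distance |3-3|+|1-1| = 0
Tile 7: at (3,2), goal (1,2), distance |3-1|+|2-2| = 2
Tile 4: at (3,3), goal (0,3), distance |3-0|+|3-3| = 3
Sum: 1 + 3 + 1 + 2 + 3 + 3 + 5 + 2 + 3 + 0 + 2 + 3 + 0 + 2 + 3 = 33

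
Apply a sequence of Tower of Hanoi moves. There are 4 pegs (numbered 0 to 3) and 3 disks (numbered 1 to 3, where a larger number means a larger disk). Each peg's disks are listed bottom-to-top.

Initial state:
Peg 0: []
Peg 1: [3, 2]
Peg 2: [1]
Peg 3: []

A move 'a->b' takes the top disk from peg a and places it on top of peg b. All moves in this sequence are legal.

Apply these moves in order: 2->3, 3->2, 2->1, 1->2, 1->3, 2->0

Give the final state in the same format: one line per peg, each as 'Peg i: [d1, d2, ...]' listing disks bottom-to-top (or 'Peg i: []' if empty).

After move 1 (2->3):
Peg 0: []
Peg 1: [3, 2]
Peg 2: []
Peg 3: [1]

After move 2 (3->2):
Peg 0: []
Peg 1: [3, 2]
Peg 2: [1]
Peg 3: []

After move 3 (2->1):
Peg 0: []
Peg 1: [3, 2, 1]
Peg 2: []
Peg 3: []

After move 4 (1->2):
Peg 0: []
Peg 1: [3, 2]
Peg 2: [1]
Peg 3: []

After move 5 (1->3):
Peg 0: []
Peg 1: [3]
Peg 2: [1]
Peg 3: [2]

After move 6 (2->0):
Peg 0: [1]
Peg 1: [3]
Peg 2: []
Peg 3: [2]

Answer: Peg 0: [1]
Peg 1: [3]
Peg 2: []
Peg 3: [2]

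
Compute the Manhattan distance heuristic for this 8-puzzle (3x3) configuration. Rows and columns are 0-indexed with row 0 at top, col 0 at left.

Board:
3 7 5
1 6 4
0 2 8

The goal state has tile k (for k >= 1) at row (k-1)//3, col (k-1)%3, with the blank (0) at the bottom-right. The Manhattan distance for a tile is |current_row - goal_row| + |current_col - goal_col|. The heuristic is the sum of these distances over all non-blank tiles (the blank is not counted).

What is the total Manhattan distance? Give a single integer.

Tile 3: at (0,0), goal (0,2), distance |0-0|+|0-2| = 2
Tile 7: at (0,1), goal (2,0), distance |0-2|+|1-0| = 3
Tile 5: at (0,2), goal (1,1), distance |0-1|+|2-1| = 2
Tile 1: at (1,0), goal (0,0), distance |1-0|+|0-0| = 1
Tile 6: at (1,1), goal (1,2), distance |1-1|+|1-2| = 1
Tile 4: at (1,2), goal (1,0), distance |1-1|+|2-0| = 2
Tile 2: at (2,1), goal (0,1), distance |2-0|+|1-1| = 2
Tile 8: at (2,2), goal (2,1), distance |2-2|+|2-1| = 1
Sum: 2 + 3 + 2 + 1 + 1 + 2 + 2 + 1 = 14

Answer: 14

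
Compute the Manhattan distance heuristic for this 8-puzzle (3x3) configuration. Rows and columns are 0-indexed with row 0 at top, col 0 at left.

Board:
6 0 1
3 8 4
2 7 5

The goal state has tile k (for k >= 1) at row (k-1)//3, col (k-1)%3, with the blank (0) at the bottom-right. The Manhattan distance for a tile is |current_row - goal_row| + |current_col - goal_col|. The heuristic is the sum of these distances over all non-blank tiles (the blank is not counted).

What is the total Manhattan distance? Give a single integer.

Tile 6: at (0,0), goal (1,2), distance |0-1|+|0-2| = 3
Tile 1: at (0,2), goal (0,0), distance |0-0|+|2-0| = 2
Tile 3: at (1,0), goal (0,2), distance |1-0|+|0-2| = 3
Tile 8: at (1,1), goal (2,1), distance |1-2|+|1-1| = 1
Tile 4: at (1,2), goal (1,0), distance |1-1|+|2-0| = 2
Tile 2: at (2,0), goal (0,1), distance |2-0|+|0-1| = 3
Tile 7: at (2,1), goal (2,0), distance |2-2|+|1-0| = 1
Tile 5: at (2,2), goal (1,1), distance |2-1|+|2-1| = 2
Sum: 3 + 2 + 3 + 1 + 2 + 3 + 1 + 2 = 17

Answer: 17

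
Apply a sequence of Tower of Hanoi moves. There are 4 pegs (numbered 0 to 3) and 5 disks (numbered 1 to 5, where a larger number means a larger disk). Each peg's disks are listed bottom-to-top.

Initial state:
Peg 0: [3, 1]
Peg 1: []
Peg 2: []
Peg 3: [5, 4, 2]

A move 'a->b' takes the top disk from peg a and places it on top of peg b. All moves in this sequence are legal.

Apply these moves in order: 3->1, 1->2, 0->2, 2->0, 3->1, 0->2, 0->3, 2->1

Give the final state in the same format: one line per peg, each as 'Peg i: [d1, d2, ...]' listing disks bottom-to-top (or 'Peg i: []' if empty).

Answer: Peg 0: []
Peg 1: [4, 1]
Peg 2: [2]
Peg 3: [5, 3]

Derivation:
After move 1 (3->1):
Peg 0: [3, 1]
Peg 1: [2]
Peg 2: []
Peg 3: [5, 4]

After move 2 (1->2):
Peg 0: [3, 1]
Peg 1: []
Peg 2: [2]
Peg 3: [5, 4]

After move 3 (0->2):
Peg 0: [3]
Peg 1: []
Peg 2: [2, 1]
Peg 3: [5, 4]

After move 4 (2->0):
Peg 0: [3, 1]
Peg 1: []
Peg 2: [2]
Peg 3: [5, 4]

After move 5 (3->1):
Peg 0: [3, 1]
Peg 1: [4]
Peg 2: [2]
Peg 3: [5]

After move 6 (0->2):
Peg 0: [3]
Peg 1: [4]
Peg 2: [2, 1]
Peg 3: [5]

After move 7 (0->3):
Peg 0: []
Peg 1: [4]
Peg 2: [2, 1]
Peg 3: [5, 3]

After move 8 (2->1):
Peg 0: []
Peg 1: [4, 1]
Peg 2: [2]
Peg 3: [5, 3]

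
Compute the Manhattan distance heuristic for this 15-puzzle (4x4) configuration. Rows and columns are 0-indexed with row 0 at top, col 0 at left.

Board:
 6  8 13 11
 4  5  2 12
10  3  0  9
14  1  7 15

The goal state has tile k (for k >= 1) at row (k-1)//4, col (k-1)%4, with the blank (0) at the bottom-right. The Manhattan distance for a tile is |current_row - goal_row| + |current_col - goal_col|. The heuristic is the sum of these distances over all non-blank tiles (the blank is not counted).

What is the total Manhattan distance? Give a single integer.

Answer: 36

Derivation:
Tile 6: (0,0)->(1,1) = 2
Tile 8: (0,1)->(1,3) = 3
Tile 13: (0,2)->(3,0) = 5
Tile 11: (0,3)->(2,2) = 3
Tile 4: (1,0)->(0,3) = 4
Tile 5: (1,1)->(1,0) = 1
Tile 2: (1,2)->(0,1) = 2
Tile 12: (1,3)->(2,3) = 1
Tile 10: (2,0)->(2,1) = 1
Tile 3: (2,1)->(0,2) = 3
Tile 9: (2,3)->(2,0) = 3
Tile 14: (3,0)->(3,1) = 1
Tile 1: (3,1)->(0,0) = 4
Tile 7: (3,2)->(1,2) = 2
Tile 15: (3,3)->(3,2) = 1
Sum: 2 + 3 + 5 + 3 + 4 + 1 + 2 + 1 + 1 + 3 + 3 + 1 + 4 + 2 + 1 = 36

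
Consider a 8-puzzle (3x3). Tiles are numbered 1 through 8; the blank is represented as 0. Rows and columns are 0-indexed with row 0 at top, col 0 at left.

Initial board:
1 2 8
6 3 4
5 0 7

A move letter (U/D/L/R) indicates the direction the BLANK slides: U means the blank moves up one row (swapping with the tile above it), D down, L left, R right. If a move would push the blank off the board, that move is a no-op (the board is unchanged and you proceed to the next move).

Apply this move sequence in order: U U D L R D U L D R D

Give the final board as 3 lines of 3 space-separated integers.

Answer: 1 2 8
5 6 4
3 0 7

Derivation:
After move 1 (U):
1 2 8
6 0 4
5 3 7

After move 2 (U):
1 0 8
6 2 4
5 3 7

After move 3 (D):
1 2 8
6 0 4
5 3 7

After move 4 (L):
1 2 8
0 6 4
5 3 7

After move 5 (R):
1 2 8
6 0 4
5 3 7

After move 6 (D):
1 2 8
6 3 4
5 0 7

After move 7 (U):
1 2 8
6 0 4
5 3 7

After move 8 (L):
1 2 8
0 6 4
5 3 7

After move 9 (D):
1 2 8
5 6 4
0 3 7

After move 10 (R):
1 2 8
5 6 4
3 0 7

After move 11 (D):
1 2 8
5 6 4
3 0 7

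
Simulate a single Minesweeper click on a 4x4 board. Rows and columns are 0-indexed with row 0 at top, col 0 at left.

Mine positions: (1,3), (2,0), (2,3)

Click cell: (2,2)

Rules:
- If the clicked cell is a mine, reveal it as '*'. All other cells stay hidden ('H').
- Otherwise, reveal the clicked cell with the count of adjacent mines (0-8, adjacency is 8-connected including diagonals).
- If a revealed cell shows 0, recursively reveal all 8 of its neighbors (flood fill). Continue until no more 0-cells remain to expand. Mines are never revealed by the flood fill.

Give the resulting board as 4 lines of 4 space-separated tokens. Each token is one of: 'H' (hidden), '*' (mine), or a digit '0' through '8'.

H H H H
H H H H
H H 2 H
H H H H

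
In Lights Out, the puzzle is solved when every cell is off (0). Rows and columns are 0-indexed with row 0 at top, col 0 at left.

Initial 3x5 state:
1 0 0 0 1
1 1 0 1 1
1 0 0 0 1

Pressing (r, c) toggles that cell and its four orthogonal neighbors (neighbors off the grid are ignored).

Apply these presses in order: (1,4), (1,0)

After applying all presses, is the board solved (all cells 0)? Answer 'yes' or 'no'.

After press 1 at (1,4):
1 0 0 0 0
1 1 0 0 0
1 0 0 0 0

After press 2 at (1,0):
0 0 0 0 0
0 0 0 0 0
0 0 0 0 0

Lights still on: 0

Answer: yes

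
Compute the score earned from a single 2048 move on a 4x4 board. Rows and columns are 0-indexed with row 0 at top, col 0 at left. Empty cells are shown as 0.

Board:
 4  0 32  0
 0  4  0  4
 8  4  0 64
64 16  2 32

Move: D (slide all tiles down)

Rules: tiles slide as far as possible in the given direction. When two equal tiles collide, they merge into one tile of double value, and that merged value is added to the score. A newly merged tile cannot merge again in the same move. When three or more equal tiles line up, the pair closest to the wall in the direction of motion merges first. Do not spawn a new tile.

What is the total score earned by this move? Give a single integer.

Answer: 8

Derivation:
Slide down:
col 0: [4, 0, 8, 64] -> [0, 4, 8, 64]  score +0 (running 0)
col 1: [0, 4, 4, 16] -> [0, 0, 8, 16]  score +8 (running 8)
col 2: [32, 0, 0, 2] -> [0, 0, 32, 2]  score +0 (running 8)
col 3: [0, 4, 64, 32] -> [0, 4, 64, 32]  score +0 (running 8)
Board after move:
 0  0  0  0
 4  0  0  4
 8  8 32 64
64 16  2 32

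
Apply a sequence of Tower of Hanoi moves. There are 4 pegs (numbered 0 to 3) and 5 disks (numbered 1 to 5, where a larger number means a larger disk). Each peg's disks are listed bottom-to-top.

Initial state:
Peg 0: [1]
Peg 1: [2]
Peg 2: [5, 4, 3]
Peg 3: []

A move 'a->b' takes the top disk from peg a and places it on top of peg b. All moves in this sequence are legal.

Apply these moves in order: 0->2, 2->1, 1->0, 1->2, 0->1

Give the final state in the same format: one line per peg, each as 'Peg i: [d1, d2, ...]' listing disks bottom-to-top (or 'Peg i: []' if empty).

Answer: Peg 0: []
Peg 1: [1]
Peg 2: [5, 4, 3, 2]
Peg 3: []

Derivation:
After move 1 (0->2):
Peg 0: []
Peg 1: [2]
Peg 2: [5, 4, 3, 1]
Peg 3: []

After move 2 (2->1):
Peg 0: []
Peg 1: [2, 1]
Peg 2: [5, 4, 3]
Peg 3: []

After move 3 (1->0):
Peg 0: [1]
Peg 1: [2]
Peg 2: [5, 4, 3]
Peg 3: []

After move 4 (1->2):
Peg 0: [1]
Peg 1: []
Peg 2: [5, 4, 3, 2]
Peg 3: []

After move 5 (0->1):
Peg 0: []
Peg 1: [1]
Peg 2: [5, 4, 3, 2]
Peg 3: []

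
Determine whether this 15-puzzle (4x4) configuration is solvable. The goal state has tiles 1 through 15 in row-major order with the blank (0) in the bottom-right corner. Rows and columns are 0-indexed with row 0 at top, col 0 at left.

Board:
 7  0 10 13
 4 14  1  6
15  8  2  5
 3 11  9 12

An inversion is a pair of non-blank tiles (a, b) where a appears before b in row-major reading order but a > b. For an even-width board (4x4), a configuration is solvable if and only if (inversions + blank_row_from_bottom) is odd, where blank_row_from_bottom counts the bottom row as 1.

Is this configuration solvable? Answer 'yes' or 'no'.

Answer: yes

Derivation:
Inversions: 51
Blank is in row 0 (0-indexed from top), which is row 4 counting from the bottom (bottom = 1).
51 + 4 = 55, which is odd, so the puzzle is solvable.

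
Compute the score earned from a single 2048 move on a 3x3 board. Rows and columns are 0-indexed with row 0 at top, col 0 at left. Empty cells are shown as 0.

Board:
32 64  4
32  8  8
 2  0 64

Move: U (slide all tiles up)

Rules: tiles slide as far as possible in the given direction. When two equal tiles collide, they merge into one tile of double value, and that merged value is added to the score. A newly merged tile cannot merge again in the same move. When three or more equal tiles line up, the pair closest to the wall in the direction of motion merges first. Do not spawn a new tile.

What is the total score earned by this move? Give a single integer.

Slide up:
col 0: [32, 32, 2] -> [64, 2, 0]  score +64 (running 64)
col 1: [64, 8, 0] -> [64, 8, 0]  score +0 (running 64)
col 2: [4, 8, 64] -> [4, 8, 64]  score +0 (running 64)
Board after move:
64 64  4
 2  8  8
 0  0 64

Answer: 64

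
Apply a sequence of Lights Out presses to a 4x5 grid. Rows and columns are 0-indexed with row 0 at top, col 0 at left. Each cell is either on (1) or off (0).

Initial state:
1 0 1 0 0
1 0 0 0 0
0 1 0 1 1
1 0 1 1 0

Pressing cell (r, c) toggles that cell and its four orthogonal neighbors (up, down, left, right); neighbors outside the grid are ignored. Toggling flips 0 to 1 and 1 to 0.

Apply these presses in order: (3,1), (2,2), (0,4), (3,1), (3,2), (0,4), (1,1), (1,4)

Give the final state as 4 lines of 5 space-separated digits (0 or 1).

Answer: 1 1 1 0 1
0 1 0 1 1
0 1 0 0 0
1 1 1 0 0

Derivation:
After press 1 at (3,1):
1 0 1 0 0
1 0 0 0 0
0 0 0 1 1
0 1 0 1 0

After press 2 at (2,2):
1 0 1 0 0
1 0 1 0 0
0 1 1 0 1
0 1 1 1 0

After press 3 at (0,4):
1 0 1 1 1
1 0 1 0 1
0 1 1 0 1
0 1 1 1 0

After press 4 at (3,1):
1 0 1 1 1
1 0 1 0 1
0 0 1 0 1
1 0 0 1 0

After press 5 at (3,2):
1 0 1 1 1
1 0 1 0 1
0 0 0 0 1
1 1 1 0 0

After press 6 at (0,4):
1 0 1 0 0
1 0 1 0 0
0 0 0 0 1
1 1 1 0 0

After press 7 at (1,1):
1 1 1 0 0
0 1 0 0 0
0 1 0 0 1
1 1 1 0 0

After press 8 at (1,4):
1 1 1 0 1
0 1 0 1 1
0 1 0 0 0
1 1 1 0 0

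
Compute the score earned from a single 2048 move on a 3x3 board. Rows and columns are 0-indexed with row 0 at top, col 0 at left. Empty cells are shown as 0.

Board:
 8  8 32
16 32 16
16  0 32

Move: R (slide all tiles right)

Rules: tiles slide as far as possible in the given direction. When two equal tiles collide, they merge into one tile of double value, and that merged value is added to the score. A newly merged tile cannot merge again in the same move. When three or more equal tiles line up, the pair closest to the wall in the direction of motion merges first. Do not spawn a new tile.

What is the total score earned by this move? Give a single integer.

Answer: 16

Derivation:
Slide right:
row 0: [8, 8, 32] -> [0, 16, 32]  score +16 (running 16)
row 1: [16, 32, 16] -> [16, 32, 16]  score +0 (running 16)
row 2: [16, 0, 32] -> [0, 16, 32]  score +0 (running 16)
Board after move:
 0 16 32
16 32 16
 0 16 32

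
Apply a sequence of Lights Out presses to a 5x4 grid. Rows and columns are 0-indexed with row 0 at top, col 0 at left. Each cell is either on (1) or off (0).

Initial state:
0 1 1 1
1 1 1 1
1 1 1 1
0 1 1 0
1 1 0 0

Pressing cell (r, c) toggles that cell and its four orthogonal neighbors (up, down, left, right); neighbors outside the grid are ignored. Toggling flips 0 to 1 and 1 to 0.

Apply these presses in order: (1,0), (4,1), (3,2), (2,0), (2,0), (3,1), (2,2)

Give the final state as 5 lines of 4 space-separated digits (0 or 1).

After press 1 at (1,0):
1 1 1 1
0 0 1 1
0 1 1 1
0 1 1 0
1 1 0 0

After press 2 at (4,1):
1 1 1 1
0 0 1 1
0 1 1 1
0 0 1 0
0 0 1 0

After press 3 at (3,2):
1 1 1 1
0 0 1 1
0 1 0 1
0 1 0 1
0 0 0 0

After press 4 at (2,0):
1 1 1 1
1 0 1 1
1 0 0 1
1 1 0 1
0 0 0 0

After press 5 at (2,0):
1 1 1 1
0 0 1 1
0 1 0 1
0 1 0 1
0 0 0 0

After press 6 at (3,1):
1 1 1 1
0 0 1 1
0 0 0 1
1 0 1 1
0 1 0 0

After press 7 at (2,2):
1 1 1 1
0 0 0 1
0 1 1 0
1 0 0 1
0 1 0 0

Answer: 1 1 1 1
0 0 0 1
0 1 1 0
1 0 0 1
0 1 0 0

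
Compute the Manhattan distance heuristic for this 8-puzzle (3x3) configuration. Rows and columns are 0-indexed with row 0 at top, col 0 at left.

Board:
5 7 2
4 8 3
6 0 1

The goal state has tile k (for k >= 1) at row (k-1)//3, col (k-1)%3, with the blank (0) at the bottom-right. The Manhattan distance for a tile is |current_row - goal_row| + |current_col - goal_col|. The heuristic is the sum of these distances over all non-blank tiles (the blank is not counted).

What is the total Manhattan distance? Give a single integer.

Answer: 15

Derivation:
Tile 5: (0,0)->(1,1) = 2
Tile 7: (0,1)->(2,0) = 3
Tile 2: (0,2)->(0,1) = 1
Tile 4: (1,0)->(1,0) = 0
Tile 8: (1,1)->(2,1) = 1
Tile 3: (1,2)->(0,2) = 1
Tile 6: (2,0)->(1,2) = 3
Tile 1: (2,2)->(0,0) = 4
Sum: 2 + 3 + 1 + 0 + 1 + 1 + 3 + 4 = 15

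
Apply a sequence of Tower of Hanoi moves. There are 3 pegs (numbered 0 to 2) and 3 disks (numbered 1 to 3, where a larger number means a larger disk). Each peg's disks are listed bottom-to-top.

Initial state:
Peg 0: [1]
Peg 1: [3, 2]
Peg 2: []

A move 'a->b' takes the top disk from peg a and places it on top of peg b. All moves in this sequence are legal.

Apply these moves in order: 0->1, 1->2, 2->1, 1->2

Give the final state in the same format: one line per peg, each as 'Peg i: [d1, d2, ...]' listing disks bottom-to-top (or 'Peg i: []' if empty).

After move 1 (0->1):
Peg 0: []
Peg 1: [3, 2, 1]
Peg 2: []

After move 2 (1->2):
Peg 0: []
Peg 1: [3, 2]
Peg 2: [1]

After move 3 (2->1):
Peg 0: []
Peg 1: [3, 2, 1]
Peg 2: []

After move 4 (1->2):
Peg 0: []
Peg 1: [3, 2]
Peg 2: [1]

Answer: Peg 0: []
Peg 1: [3, 2]
Peg 2: [1]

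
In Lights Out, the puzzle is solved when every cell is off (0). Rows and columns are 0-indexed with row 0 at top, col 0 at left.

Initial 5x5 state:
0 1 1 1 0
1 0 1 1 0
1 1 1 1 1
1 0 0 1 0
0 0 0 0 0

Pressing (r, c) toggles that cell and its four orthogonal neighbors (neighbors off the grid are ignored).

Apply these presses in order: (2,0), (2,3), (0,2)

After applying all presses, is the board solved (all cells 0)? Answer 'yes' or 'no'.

Answer: yes

Derivation:
After press 1 at (2,0):
0 1 1 1 0
0 0 1 1 0
0 0 1 1 1
0 0 0 1 0
0 0 0 0 0

After press 2 at (2,3):
0 1 1 1 0
0 0 1 0 0
0 0 0 0 0
0 0 0 0 0
0 0 0 0 0

After press 3 at (0,2):
0 0 0 0 0
0 0 0 0 0
0 0 0 0 0
0 0 0 0 0
0 0 0 0 0

Lights still on: 0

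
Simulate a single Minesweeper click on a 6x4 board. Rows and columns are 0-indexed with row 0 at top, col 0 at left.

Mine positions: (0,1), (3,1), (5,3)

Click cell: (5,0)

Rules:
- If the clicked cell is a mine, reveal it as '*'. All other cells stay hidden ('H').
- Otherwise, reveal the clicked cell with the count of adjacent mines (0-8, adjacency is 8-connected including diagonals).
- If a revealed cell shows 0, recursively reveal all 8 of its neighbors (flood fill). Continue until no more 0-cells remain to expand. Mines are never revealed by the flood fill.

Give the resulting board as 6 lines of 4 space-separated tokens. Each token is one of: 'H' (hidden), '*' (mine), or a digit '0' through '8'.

H H H H
H H H H
H H H H
H H H H
1 1 2 H
0 0 1 H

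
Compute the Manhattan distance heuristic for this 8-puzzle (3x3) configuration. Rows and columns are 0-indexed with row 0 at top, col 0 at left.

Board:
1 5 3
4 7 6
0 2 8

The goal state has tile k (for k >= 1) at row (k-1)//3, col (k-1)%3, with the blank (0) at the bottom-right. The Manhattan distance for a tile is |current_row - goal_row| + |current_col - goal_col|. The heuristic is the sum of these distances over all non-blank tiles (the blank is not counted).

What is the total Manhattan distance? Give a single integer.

Answer: 6

Derivation:
Tile 1: at (0,0), goal (0,0), distance |0-0|+|0-0| = 0
Tile 5: at (0,1), goal (1,1), distance |0-1|+|1-1| = 1
Tile 3: at (0,2), goal (0,2), distance |0-0|+|2-2| = 0
Tile 4: at (1,0), goal (1,0), distance |1-1|+|0-0| = 0
Tile 7: at (1,1), goal (2,0), distance |1-2|+|1-0| = 2
Tile 6: at (1,2), goal (1,2), distance |1-1|+|2-2| = 0
Tile 2: at (2,1), goal (0,1), distance |2-0|+|1-1| = 2
Tile 8: at (2,2), goal (2,1), distance |2-2|+|2-1| = 1
Sum: 0 + 1 + 0 + 0 + 2 + 0 + 2 + 1 = 6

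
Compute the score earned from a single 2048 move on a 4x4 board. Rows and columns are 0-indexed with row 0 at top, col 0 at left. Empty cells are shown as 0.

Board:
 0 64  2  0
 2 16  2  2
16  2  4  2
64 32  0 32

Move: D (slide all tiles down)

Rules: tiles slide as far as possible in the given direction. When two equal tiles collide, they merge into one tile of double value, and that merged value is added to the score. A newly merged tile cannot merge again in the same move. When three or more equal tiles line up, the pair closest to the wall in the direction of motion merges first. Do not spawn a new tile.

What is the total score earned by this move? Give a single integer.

Answer: 8

Derivation:
Slide down:
col 0: [0, 2, 16, 64] -> [0, 2, 16, 64]  score +0 (running 0)
col 1: [64, 16, 2, 32] -> [64, 16, 2, 32]  score +0 (running 0)
col 2: [2, 2, 4, 0] -> [0, 0, 4, 4]  score +4 (running 4)
col 3: [0, 2, 2, 32] -> [0, 0, 4, 32]  score +4 (running 8)
Board after move:
 0 64  0  0
 2 16  0  0
16  2  4  4
64 32  4 32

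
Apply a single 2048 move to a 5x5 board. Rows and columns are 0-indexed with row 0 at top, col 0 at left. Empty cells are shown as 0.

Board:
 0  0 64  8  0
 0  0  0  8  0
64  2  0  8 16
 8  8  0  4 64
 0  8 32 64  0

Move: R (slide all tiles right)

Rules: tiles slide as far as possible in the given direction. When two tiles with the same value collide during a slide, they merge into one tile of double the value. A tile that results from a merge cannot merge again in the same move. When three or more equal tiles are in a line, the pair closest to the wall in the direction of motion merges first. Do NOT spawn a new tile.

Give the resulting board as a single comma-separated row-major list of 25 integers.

Answer: 0, 0, 0, 64, 8, 0, 0, 0, 0, 8, 0, 64, 2, 8, 16, 0, 0, 16, 4, 64, 0, 0, 8, 32, 64

Derivation:
Slide right:
row 0: [0, 0, 64, 8, 0] -> [0, 0, 0, 64, 8]
row 1: [0, 0, 0, 8, 0] -> [0, 0, 0, 0, 8]
row 2: [64, 2, 0, 8, 16] -> [0, 64, 2, 8, 16]
row 3: [8, 8, 0, 4, 64] -> [0, 0, 16, 4, 64]
row 4: [0, 8, 32, 64, 0] -> [0, 0, 8, 32, 64]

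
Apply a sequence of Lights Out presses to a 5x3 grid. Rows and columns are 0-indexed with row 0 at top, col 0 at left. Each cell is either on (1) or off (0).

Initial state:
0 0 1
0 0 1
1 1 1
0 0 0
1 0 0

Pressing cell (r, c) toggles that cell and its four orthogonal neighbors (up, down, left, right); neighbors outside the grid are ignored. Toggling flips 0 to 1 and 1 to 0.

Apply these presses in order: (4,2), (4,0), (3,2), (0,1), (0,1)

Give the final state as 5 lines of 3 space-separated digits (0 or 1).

Answer: 0 0 1
0 0 1
1 1 0
1 1 0
0 0 0

Derivation:
After press 1 at (4,2):
0 0 1
0 0 1
1 1 1
0 0 1
1 1 1

After press 2 at (4,0):
0 0 1
0 0 1
1 1 1
1 0 1
0 0 1

After press 3 at (3,2):
0 0 1
0 0 1
1 1 0
1 1 0
0 0 0

After press 4 at (0,1):
1 1 0
0 1 1
1 1 0
1 1 0
0 0 0

After press 5 at (0,1):
0 0 1
0 0 1
1 1 0
1 1 0
0 0 0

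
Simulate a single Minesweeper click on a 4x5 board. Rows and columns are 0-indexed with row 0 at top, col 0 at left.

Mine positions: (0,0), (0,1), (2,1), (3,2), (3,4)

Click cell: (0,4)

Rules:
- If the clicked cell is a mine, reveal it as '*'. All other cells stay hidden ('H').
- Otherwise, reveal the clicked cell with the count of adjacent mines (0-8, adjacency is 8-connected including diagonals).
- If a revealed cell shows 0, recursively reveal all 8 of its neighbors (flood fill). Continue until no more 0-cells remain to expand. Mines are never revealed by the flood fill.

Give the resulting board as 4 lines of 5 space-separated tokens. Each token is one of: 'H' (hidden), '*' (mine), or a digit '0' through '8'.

H H 1 0 0
H H 2 0 0
H H 2 2 1
H H H H H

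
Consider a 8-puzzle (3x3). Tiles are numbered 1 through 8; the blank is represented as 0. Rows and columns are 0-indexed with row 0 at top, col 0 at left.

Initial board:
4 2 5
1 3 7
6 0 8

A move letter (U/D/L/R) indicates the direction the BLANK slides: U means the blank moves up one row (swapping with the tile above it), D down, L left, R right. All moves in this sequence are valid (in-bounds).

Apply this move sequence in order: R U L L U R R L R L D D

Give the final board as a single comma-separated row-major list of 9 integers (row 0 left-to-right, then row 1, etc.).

Answer: 2, 1, 5, 4, 8, 3, 6, 0, 7

Derivation:
After move 1 (R):
4 2 5
1 3 7
6 8 0

After move 2 (U):
4 2 5
1 3 0
6 8 7

After move 3 (L):
4 2 5
1 0 3
6 8 7

After move 4 (L):
4 2 5
0 1 3
6 8 7

After move 5 (U):
0 2 5
4 1 3
6 8 7

After move 6 (R):
2 0 5
4 1 3
6 8 7

After move 7 (R):
2 5 0
4 1 3
6 8 7

After move 8 (L):
2 0 5
4 1 3
6 8 7

After move 9 (R):
2 5 0
4 1 3
6 8 7

After move 10 (L):
2 0 5
4 1 3
6 8 7

After move 11 (D):
2 1 5
4 0 3
6 8 7

After move 12 (D):
2 1 5
4 8 3
6 0 7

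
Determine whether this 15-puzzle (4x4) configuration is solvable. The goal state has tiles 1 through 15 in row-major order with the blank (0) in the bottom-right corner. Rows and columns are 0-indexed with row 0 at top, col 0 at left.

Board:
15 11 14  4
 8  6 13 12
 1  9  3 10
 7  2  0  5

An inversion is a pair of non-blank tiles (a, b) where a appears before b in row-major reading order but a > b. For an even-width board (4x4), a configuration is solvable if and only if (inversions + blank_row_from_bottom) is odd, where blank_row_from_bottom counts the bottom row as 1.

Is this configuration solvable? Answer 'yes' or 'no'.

Inversions: 74
Blank is in row 3 (0-indexed from top), which is row 1 counting from the bottom (bottom = 1).
74 + 1 = 75, which is odd, so the puzzle is solvable.

Answer: yes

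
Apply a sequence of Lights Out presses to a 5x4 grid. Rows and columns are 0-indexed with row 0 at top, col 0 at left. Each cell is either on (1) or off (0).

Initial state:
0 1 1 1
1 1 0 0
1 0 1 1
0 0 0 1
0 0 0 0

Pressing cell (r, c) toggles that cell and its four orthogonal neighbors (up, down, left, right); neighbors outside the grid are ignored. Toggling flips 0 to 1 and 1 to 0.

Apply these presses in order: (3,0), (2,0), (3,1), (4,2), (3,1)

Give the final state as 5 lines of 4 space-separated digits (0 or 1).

Answer: 0 1 1 1
0 1 0 0
1 1 1 1
0 1 1 1
1 1 1 1

Derivation:
After press 1 at (3,0):
0 1 1 1
1 1 0 0
0 0 1 1
1 1 0 1
1 0 0 0

After press 2 at (2,0):
0 1 1 1
0 1 0 0
1 1 1 1
0 1 0 1
1 0 0 0

After press 3 at (3,1):
0 1 1 1
0 1 0 0
1 0 1 1
1 0 1 1
1 1 0 0

After press 4 at (4,2):
0 1 1 1
0 1 0 0
1 0 1 1
1 0 0 1
1 0 1 1

After press 5 at (3,1):
0 1 1 1
0 1 0 0
1 1 1 1
0 1 1 1
1 1 1 1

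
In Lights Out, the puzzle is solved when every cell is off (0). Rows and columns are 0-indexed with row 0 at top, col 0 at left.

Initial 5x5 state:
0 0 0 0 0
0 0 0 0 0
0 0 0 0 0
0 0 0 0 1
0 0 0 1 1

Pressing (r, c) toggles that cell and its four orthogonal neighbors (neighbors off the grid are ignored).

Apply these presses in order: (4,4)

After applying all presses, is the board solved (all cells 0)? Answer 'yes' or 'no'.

Answer: yes

Derivation:
After press 1 at (4,4):
0 0 0 0 0
0 0 0 0 0
0 0 0 0 0
0 0 0 0 0
0 0 0 0 0

Lights still on: 0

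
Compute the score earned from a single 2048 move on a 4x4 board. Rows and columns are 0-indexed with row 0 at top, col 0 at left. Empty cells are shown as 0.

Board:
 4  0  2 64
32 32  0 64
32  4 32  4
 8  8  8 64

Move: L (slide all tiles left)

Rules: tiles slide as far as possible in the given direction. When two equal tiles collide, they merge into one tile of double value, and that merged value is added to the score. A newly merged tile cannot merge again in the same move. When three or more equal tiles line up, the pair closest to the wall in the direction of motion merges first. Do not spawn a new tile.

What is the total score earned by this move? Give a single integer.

Answer: 80

Derivation:
Slide left:
row 0: [4, 0, 2, 64] -> [4, 2, 64, 0]  score +0 (running 0)
row 1: [32, 32, 0, 64] -> [64, 64, 0, 0]  score +64 (running 64)
row 2: [32, 4, 32, 4] -> [32, 4, 32, 4]  score +0 (running 64)
row 3: [8, 8, 8, 64] -> [16, 8, 64, 0]  score +16 (running 80)
Board after move:
 4  2 64  0
64 64  0  0
32  4 32  4
16  8 64  0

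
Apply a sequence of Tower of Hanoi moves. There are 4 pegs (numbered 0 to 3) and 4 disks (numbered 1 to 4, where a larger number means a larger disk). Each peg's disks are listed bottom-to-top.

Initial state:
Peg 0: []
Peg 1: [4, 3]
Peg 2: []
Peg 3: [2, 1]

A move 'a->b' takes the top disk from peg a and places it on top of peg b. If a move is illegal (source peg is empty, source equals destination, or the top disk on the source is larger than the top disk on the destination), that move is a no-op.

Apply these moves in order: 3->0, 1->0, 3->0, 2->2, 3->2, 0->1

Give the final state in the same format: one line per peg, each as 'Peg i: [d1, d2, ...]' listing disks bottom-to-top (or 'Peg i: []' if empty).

Answer: Peg 0: []
Peg 1: [4, 3, 1]
Peg 2: [2]
Peg 3: []

Derivation:
After move 1 (3->0):
Peg 0: [1]
Peg 1: [4, 3]
Peg 2: []
Peg 3: [2]

After move 2 (1->0):
Peg 0: [1]
Peg 1: [4, 3]
Peg 2: []
Peg 3: [2]

After move 3 (3->0):
Peg 0: [1]
Peg 1: [4, 3]
Peg 2: []
Peg 3: [2]

After move 4 (2->2):
Peg 0: [1]
Peg 1: [4, 3]
Peg 2: []
Peg 3: [2]

After move 5 (3->2):
Peg 0: [1]
Peg 1: [4, 3]
Peg 2: [2]
Peg 3: []

After move 6 (0->1):
Peg 0: []
Peg 1: [4, 3, 1]
Peg 2: [2]
Peg 3: []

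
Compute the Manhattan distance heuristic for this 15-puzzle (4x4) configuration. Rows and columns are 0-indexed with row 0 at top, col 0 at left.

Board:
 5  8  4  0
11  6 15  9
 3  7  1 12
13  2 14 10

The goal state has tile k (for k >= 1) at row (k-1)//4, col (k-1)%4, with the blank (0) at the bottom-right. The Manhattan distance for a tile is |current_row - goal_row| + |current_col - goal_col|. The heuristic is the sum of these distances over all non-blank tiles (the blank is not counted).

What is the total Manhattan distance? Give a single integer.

Answer: 31

Derivation:
Tile 5: (0,0)->(1,0) = 1
Tile 8: (0,1)->(1,3) = 3
Tile 4: (0,2)->(0,3) = 1
Tile 11: (1,0)->(2,2) = 3
Tile 6: (1,1)->(1,1) = 0
Tile 15: (1,2)->(3,2) = 2
Tile 9: (1,3)->(2,0) = 4
Tile 3: (2,0)->(0,2) = 4
Tile 7: (2,1)->(1,2) = 2
Tile 1: (2,2)->(0,0) = 4
Tile 12: (2,3)->(2,3) = 0
Tile 13: (3,0)->(3,0) = 0
Tile 2: (3,1)->(0,1) = 3
Tile 14: (3,2)->(3,1) = 1
Tile 10: (3,3)->(2,1) = 3
Sum: 1 + 3 + 1 + 3 + 0 + 2 + 4 + 4 + 2 + 4 + 0 + 0 + 3 + 1 + 3 = 31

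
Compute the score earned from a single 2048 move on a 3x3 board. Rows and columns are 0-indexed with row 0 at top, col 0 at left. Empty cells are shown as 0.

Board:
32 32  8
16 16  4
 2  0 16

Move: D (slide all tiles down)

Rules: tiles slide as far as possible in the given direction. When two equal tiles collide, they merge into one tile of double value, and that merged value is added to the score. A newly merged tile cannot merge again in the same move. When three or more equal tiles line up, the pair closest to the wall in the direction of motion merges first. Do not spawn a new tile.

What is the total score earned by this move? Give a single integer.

Answer: 0

Derivation:
Slide down:
col 0: [32, 16, 2] -> [32, 16, 2]  score +0 (running 0)
col 1: [32, 16, 0] -> [0, 32, 16]  score +0 (running 0)
col 2: [8, 4, 16] -> [8, 4, 16]  score +0 (running 0)
Board after move:
32  0  8
16 32  4
 2 16 16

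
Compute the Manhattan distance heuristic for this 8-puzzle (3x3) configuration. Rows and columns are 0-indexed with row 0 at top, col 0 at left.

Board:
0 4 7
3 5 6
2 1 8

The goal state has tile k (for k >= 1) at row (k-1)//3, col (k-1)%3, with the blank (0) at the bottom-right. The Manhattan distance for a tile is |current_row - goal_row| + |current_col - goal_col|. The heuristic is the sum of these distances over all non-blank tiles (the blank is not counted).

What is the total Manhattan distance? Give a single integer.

Answer: 16

Derivation:
Tile 4: (0,1)->(1,0) = 2
Tile 7: (0,2)->(2,0) = 4
Tile 3: (1,0)->(0,2) = 3
Tile 5: (1,1)->(1,1) = 0
Tile 6: (1,2)->(1,2) = 0
Tile 2: (2,0)->(0,1) = 3
Tile 1: (2,1)->(0,0) = 3
Tile 8: (2,2)->(2,1) = 1
Sum: 2 + 4 + 3 + 0 + 0 + 3 + 3 + 1 = 16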